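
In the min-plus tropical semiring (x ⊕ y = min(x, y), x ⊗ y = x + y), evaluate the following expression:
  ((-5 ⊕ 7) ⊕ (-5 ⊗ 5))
((-5 ⊕ 7) ⊕ (-5 ⊗ 5)) = -5

Expand innermost to outermost. Recall ⊕ takes the minimum of its arguments and ⊗ takes their sum. Working out the expression ((-5 ⊕ 7) ⊕ (-5 ⊗ 5)) gives -5.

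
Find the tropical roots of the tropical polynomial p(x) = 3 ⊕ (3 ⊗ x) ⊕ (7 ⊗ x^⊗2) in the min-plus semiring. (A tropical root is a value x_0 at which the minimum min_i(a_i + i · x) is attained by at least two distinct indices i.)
Roots: {-4, 0}

Each tropical root is a break point of the lower envelope of the lines y = a_i + i · x (there are 3 lines, with slopes 0, 1, ..., 2). Only the lines that attain the minimum somewhere contribute to roots; other lines are dominated. Here the surviving (envelope) indices are i = 2, i = 1, i = 0.
Intersections between consecutive envelope lines give the roots: for adjacent envelope indices i < j the intersection is x = (a_i − a_j) / (j − i). Reading off the sorted break points: {-4, 0}.
Verification: at each break x_0, at least two indices attain the minimum of min_i(a_i + i · x_0).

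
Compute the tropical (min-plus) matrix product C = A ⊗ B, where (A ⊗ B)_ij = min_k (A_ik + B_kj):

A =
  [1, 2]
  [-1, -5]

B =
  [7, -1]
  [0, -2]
A ⊗ B =
  [2, 0]
  [-5, -7]

Apply the min-plus product entry-by-entry:
  C[0][0] = min over k of (A[0][0] + B[0][0] = 1 + 7 = 8, A[0][1] + B[1][0] = 2 + 0 = 2) = 2 (attained at k = 1)
  C[0][1] = min over k of (A[0][0] + B[0][1] = 1 + -1 = 0, A[0][1] + B[1][1] = 2 + -2 = 0) = 0 (attained at k = 0)
  C[1][0] = min over k of (A[1][0] + B[0][0] = -1 + 7 = 6, A[1][1] + B[1][0] = -5 + 0 = -5) = -5 (attained at k = 1)
  C[1][1] = min over k of (A[1][0] + B[0][1] = -1 + -1 = -2, A[1][1] + B[1][1] = -5 + -2 = -7) = -7 (attained at k = 1)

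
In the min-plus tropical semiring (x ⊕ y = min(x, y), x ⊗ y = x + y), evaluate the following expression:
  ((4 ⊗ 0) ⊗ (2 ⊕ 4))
((4 ⊗ 0) ⊗ (2 ⊕ 4)) = 6

Expand innermost to outermost. Recall ⊕ takes the minimum of its arguments and ⊗ takes their sum. Working out the expression ((4 ⊗ 0) ⊗ (2 ⊕ 4)) gives 6.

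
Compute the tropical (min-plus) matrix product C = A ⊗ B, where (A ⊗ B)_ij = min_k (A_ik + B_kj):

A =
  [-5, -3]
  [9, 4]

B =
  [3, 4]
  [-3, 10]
A ⊗ B =
  [-6, -1]
  [1, 13]

Apply the min-plus product entry-by-entry:
  C[0][0] = min over k of (A[0][0] + B[0][0] = -5 + 3 = -2, A[0][1] + B[1][0] = -3 + -3 = -6) = -6 (attained at k = 1)
  C[0][1] = min over k of (A[0][0] + B[0][1] = -5 + 4 = -1, A[0][1] + B[1][1] = -3 + 10 = 7) = -1 (attained at k = 0)
  C[1][0] = min over k of (A[1][0] + B[0][0] = 9 + 3 = 12, A[1][1] + B[1][0] = 4 + -3 = 1) = 1 (attained at k = 1)
  C[1][1] = min over k of (A[1][0] + B[0][1] = 9 + 4 = 13, A[1][1] + B[1][1] = 4 + 10 = 14) = 13 (attained at k = 0)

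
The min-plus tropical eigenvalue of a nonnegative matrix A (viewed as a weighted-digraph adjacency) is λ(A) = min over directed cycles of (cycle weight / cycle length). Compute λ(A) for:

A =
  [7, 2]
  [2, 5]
λ(A) = 2

Enumerate directed cycles and compute their means (weight / length). Sample:
  cycle 0 → 0: weight = 7, length = 1, mean = 7/1 ≈ 7.000
  cycle 1 → 1: weight = 5, length = 1, mean = 5/1 ≈ 5.000
  cycle 0 → 1 → 0: weight = 4, length = 2, mean = 4/2 ≈ 2.000
  cycle 1 → 0 → 1: weight = 4, length = 2, mean = 4/2 ≈ 2.000
Minimum mean = 2.000, attained e.g. along the cycle 0 → 1 → 0 with weight 4 and length 2. So λ(A) = 4/2 = 2.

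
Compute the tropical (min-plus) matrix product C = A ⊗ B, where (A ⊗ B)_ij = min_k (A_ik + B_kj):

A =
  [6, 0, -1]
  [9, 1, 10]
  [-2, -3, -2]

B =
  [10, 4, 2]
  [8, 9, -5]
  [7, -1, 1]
A ⊗ B =
  [6, -2, -5]
  [9, 9, -4]
  [5, -3, -8]

Apply the min-plus product entry-by-entry:
  C[0][0] = min over k of (A[0][0] + B[0][0] = 6 + 10 = 16, A[0][1] + B[1][0] = 0 + 8 = 8, A[0][2] + B[2][0] = -1 + 7 = 6) = 6 (attained at k = 2)
  C[0][1] = min over k of (A[0][0] + B[0][1] = 6 + 4 = 10, A[0][1] + B[1][1] = 0 + 9 = 9, A[0][2] + B[2][1] = -1 + -1 = -2) = -2 (attained at k = 2)
  C[0][2] = min over k of (A[0][0] + B[0][2] = 6 + 2 = 8, A[0][1] + B[1][2] = 0 + -5 = -5, A[0][2] + B[2][2] = -1 + 1 = 0) = -5 (attained at k = 1)
  C[1][0] = min over k of (A[1][0] + B[0][0] = 9 + 10 = 19, A[1][1] + B[1][0] = 1 + 8 = 9, A[1][2] + B[2][0] = 10 + 7 = 17) = 9 (attained at k = 1)
  C[1][1] = min over k of (A[1][0] + B[0][1] = 9 + 4 = 13, A[1][1] + B[1][1] = 1 + 9 = 10, A[1][2] + B[2][1] = 10 + -1 = 9) = 9 (attained at k = 2)
  C[1][2] = min over k of (A[1][0] + B[0][2] = 9 + 2 = 11, A[1][1] + B[1][2] = 1 + -5 = -4, A[1][2] + B[2][2] = 10 + 1 = 11) = -4 (attained at k = 1)
  C[2][0] = min over k of (A[2][0] + B[0][0] = -2 + 10 = 8, A[2][1] + B[1][0] = -3 + 8 = 5, A[2][2] + B[2][0] = -2 + 7 = 5) = 5 (attained at k = 1)
  C[2][1] = min over k of (A[2][0] + B[0][1] = -2 + 4 = 2, A[2][1] + B[1][1] = -3 + 9 = 6, A[2][2] + B[2][1] = -2 + -1 = -3) = -3 (attained at k = 2)
  C[2][2] = min over k of (A[2][0] + B[0][2] = -2 + 2 = 0, A[2][1] + B[1][2] = -3 + -5 = -8, A[2][2] + B[2][2] = -2 + 1 = -1) = -8 (attained at k = 1)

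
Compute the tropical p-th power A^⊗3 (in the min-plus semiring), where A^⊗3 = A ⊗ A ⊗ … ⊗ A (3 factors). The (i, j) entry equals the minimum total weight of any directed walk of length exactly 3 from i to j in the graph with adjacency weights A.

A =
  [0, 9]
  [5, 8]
A^⊗3 =
  [0, 9]
  [5, 14]

Each entry (A^⊗3)_ij equals the minimum over all length-3 walks i = v_0 → v_1 → … → v_3 = j of Σ_t A[v_t][v_{t+1}]. For example, for (i, j) = (0, 1) we minimise over 4 possible intermediate vertex sequences; the minimum is 9, attained along the walk 0 → 0 → 0 → 1.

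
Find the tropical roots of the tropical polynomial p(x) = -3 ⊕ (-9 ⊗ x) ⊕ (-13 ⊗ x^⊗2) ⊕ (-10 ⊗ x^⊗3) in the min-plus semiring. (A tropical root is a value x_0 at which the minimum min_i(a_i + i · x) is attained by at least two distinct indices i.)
Roots: {-3, 4, 6}

Each tropical root is a break point of the lower envelope of the lines y = a_i + i · x (there are 4 lines, with slopes 0, 1, ..., 3). Only the lines that attain the minimum somewhere contribute to roots; other lines are dominated. Here the surviving (envelope) indices are i = 3, i = 2, i = 1, i = 0.
Intersections between consecutive envelope lines give the roots: for adjacent envelope indices i < j the intersection is x = (a_i − a_j) / (j − i). Reading off the sorted break points: {-3, 4, 6}.
Verification: at each break x_0, at least two indices attain the minimum of min_i(a_i + i · x_0).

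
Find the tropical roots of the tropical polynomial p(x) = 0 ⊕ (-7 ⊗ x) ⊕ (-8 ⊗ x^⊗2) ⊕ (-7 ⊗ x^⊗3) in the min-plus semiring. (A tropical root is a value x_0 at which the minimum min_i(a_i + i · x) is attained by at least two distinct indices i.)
Roots: {-1, 1, 7}

Each tropical root is a break point of the lower envelope of the lines y = a_i + i · x (there are 4 lines, with slopes 0, 1, ..., 3). Only the lines that attain the minimum somewhere contribute to roots; other lines are dominated. Here the surviving (envelope) indices are i = 3, i = 2, i = 1, i = 0.
Intersections between consecutive envelope lines give the roots: for adjacent envelope indices i < j the intersection is x = (a_i − a_j) / (j − i). Reading off the sorted break points: {-1, 1, 7}.
Verification: at each break x_0, at least two indices attain the minimum of min_i(a_i + i · x_0).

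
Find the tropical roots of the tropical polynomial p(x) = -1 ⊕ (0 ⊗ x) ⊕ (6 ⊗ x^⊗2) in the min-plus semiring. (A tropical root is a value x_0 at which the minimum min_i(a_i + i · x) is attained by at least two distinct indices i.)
Roots: {-6, -1}

Each tropical root is a break point of the lower envelope of the lines y = a_i + i · x (there are 3 lines, with slopes 0, 1, ..., 2). Only the lines that attain the minimum somewhere contribute to roots; other lines are dominated. Here the surviving (envelope) indices are i = 2, i = 1, i = 0.
Intersections between consecutive envelope lines give the roots: for adjacent envelope indices i < j the intersection is x = (a_i − a_j) / (j − i). Reading off the sorted break points: {-6, -1}.
Verification: at each break x_0, at least two indices attain the minimum of min_i(a_i + i · x_0).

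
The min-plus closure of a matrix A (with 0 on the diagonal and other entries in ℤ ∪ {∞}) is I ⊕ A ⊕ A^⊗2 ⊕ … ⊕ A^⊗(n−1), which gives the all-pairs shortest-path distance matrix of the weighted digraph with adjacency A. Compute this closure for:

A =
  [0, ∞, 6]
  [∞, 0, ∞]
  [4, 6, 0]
Closure =
  [0, 12, 6]
  [∞, 0, ∞]
  [4, 6, 0]

This is the Floyd-Warshall all-pairs shortest-path computation. For each intermediate vertex k = 0, 1, …, 2, update dist[i][j] ← min(dist[i][j], dist[i][k] + dist[k][j]). The final matrix gives, for each (i, j), the minimum total weight of any directed path from i to j (possibly empty when i = j).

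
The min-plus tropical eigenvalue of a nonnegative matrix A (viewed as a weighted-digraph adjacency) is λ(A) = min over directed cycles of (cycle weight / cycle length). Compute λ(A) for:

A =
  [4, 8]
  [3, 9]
λ(A) = 4

Enumerate directed cycles and compute their means (weight / length). Sample:
  cycle 0 → 0: weight = 4, length = 1, mean = 4/1 ≈ 4.000
  cycle 1 → 1: weight = 9, length = 1, mean = 9/1 ≈ 9.000
  cycle 0 → 1 → 0: weight = 11, length = 2, mean = 11/2 ≈ 5.500
  cycle 1 → 0 → 1: weight = 11, length = 2, mean = 11/2 ≈ 5.500
Minimum mean = 4.000, attained e.g. along the cycle 0 → 0 with weight 4 and length 1. So λ(A) = 4/1 = 4.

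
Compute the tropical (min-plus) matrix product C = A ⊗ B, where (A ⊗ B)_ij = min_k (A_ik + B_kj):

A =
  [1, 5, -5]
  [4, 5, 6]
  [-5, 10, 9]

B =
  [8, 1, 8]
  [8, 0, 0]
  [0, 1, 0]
A ⊗ B =
  [-5, -4, -5]
  [6, 5, 5]
  [3, -4, 3]

Apply the min-plus product entry-by-entry:
  C[0][0] = min over k of (A[0][0] + B[0][0] = 1 + 8 = 9, A[0][1] + B[1][0] = 5 + 8 = 13, A[0][2] + B[2][0] = -5 + 0 = -5) = -5 (attained at k = 2)
  C[0][1] = min over k of (A[0][0] + B[0][1] = 1 + 1 = 2, A[0][1] + B[1][1] = 5 + 0 = 5, A[0][2] + B[2][1] = -5 + 1 = -4) = -4 (attained at k = 2)
  C[0][2] = min over k of (A[0][0] + B[0][2] = 1 + 8 = 9, A[0][1] + B[1][2] = 5 + 0 = 5, A[0][2] + B[2][2] = -5 + 0 = -5) = -5 (attained at k = 2)
  C[1][0] = min over k of (A[1][0] + B[0][0] = 4 + 8 = 12, A[1][1] + B[1][0] = 5 + 8 = 13, A[1][2] + B[2][0] = 6 + 0 = 6) = 6 (attained at k = 2)
  C[1][1] = min over k of (A[1][0] + B[0][1] = 4 + 1 = 5, A[1][1] + B[1][1] = 5 + 0 = 5, A[1][2] + B[2][1] = 6 + 1 = 7) = 5 (attained at k = 0)
  C[1][2] = min over k of (A[1][0] + B[0][2] = 4 + 8 = 12, A[1][1] + B[1][2] = 5 + 0 = 5, A[1][2] + B[2][2] = 6 + 0 = 6) = 5 (attained at k = 1)
  C[2][0] = min over k of (A[2][0] + B[0][0] = -5 + 8 = 3, A[2][1] + B[1][0] = 10 + 8 = 18, A[2][2] + B[2][0] = 9 + 0 = 9) = 3 (attained at k = 0)
  C[2][1] = min over k of (A[2][0] + B[0][1] = -5 + 1 = -4, A[2][1] + B[1][1] = 10 + 0 = 10, A[2][2] + B[2][1] = 9 + 1 = 10) = -4 (attained at k = 0)
  C[2][2] = min over k of (A[2][0] + B[0][2] = -5 + 8 = 3, A[2][1] + B[1][2] = 10 + 0 = 10, A[2][2] + B[2][2] = 9 + 0 = 9) = 3 (attained at k = 0)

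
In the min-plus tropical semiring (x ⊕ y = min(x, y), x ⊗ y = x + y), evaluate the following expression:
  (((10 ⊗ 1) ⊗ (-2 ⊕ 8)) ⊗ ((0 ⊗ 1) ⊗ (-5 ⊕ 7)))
(((10 ⊗ 1) ⊗ (-2 ⊕ 8)) ⊗ ((0 ⊗ 1) ⊗ (-5 ⊕ 7))) = 5

Expand innermost to outermost. Recall ⊕ takes the minimum of its arguments and ⊗ takes their sum. Working out the expression (((10 ⊗ 1) ⊗ (-2 ⊕ 8)) ⊗ ((0 ⊗ 1) ⊗ (-5 ⊕ 7))) gives 5.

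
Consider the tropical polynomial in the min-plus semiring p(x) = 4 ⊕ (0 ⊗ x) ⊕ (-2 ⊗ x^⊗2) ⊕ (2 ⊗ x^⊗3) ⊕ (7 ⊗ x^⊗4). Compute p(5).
p(5) = 4

A tropical monomial a ⊗ x^⊗i evaluates to a + i · x. Evaluating each term at x = 5:
  Term 0 contributes 4 + 0 · 5 = 4
  Term 1 contributes 0 + 1 · 5 = 5
  Term 2 contributes -2 + 2 · 5 = 8
  Term 3 contributes 2 + 3 · 5 = 17
  Term 4 contributes 7 + 4 · 5 = 27
p(5) = ⊕ of these = min[4, 5, 8, 17, 27] = 4.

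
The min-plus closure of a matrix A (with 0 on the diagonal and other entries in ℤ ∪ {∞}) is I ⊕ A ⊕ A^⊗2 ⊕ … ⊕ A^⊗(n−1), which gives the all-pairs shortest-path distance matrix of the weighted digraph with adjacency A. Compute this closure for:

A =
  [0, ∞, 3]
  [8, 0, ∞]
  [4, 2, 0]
Closure =
  [0, 5, 3]
  [8, 0, 11]
  [4, 2, 0]

This is the Floyd-Warshall all-pairs shortest-path computation. For each intermediate vertex k = 0, 1, …, 2, update dist[i][j] ← min(dist[i][j], dist[i][k] + dist[k][j]). The final matrix gives, for each (i, j), the minimum total weight of any directed path from i to j (possibly empty when i = j).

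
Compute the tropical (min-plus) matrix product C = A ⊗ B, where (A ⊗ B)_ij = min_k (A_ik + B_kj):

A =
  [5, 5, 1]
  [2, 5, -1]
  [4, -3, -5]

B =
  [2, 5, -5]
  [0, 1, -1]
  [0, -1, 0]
A ⊗ B =
  [1, 0, 0]
  [-1, -2, -3]
  [-5, -6, -5]

Apply the min-plus product entry-by-entry:
  C[0][0] = min over k of (A[0][0] + B[0][0] = 5 + 2 = 7, A[0][1] + B[1][0] = 5 + 0 = 5, A[0][2] + B[2][0] = 1 + 0 = 1) = 1 (attained at k = 2)
  C[0][1] = min over k of (A[0][0] + B[0][1] = 5 + 5 = 10, A[0][1] + B[1][1] = 5 + 1 = 6, A[0][2] + B[2][1] = 1 + -1 = 0) = 0 (attained at k = 2)
  C[0][2] = min over k of (A[0][0] + B[0][2] = 5 + -5 = 0, A[0][1] + B[1][2] = 5 + -1 = 4, A[0][2] + B[2][2] = 1 + 0 = 1) = 0 (attained at k = 0)
  C[1][0] = min over k of (A[1][0] + B[0][0] = 2 + 2 = 4, A[1][1] + B[1][0] = 5 + 0 = 5, A[1][2] + B[2][0] = -1 + 0 = -1) = -1 (attained at k = 2)
  C[1][1] = min over k of (A[1][0] + B[0][1] = 2 + 5 = 7, A[1][1] + B[1][1] = 5 + 1 = 6, A[1][2] + B[2][1] = -1 + -1 = -2) = -2 (attained at k = 2)
  C[1][2] = min over k of (A[1][0] + B[0][2] = 2 + -5 = -3, A[1][1] + B[1][2] = 5 + -1 = 4, A[1][2] + B[2][2] = -1 + 0 = -1) = -3 (attained at k = 0)
  C[2][0] = min over k of (A[2][0] + B[0][0] = 4 + 2 = 6, A[2][1] + B[1][0] = -3 + 0 = -3, A[2][2] + B[2][0] = -5 + 0 = -5) = -5 (attained at k = 2)
  C[2][1] = min over k of (A[2][0] + B[0][1] = 4 + 5 = 9, A[2][1] + B[1][1] = -3 + 1 = -2, A[2][2] + B[2][1] = -5 + -1 = -6) = -6 (attained at k = 2)
  C[2][2] = min over k of (A[2][0] + B[0][2] = 4 + -5 = -1, A[2][1] + B[1][2] = -3 + -1 = -4, A[2][2] + B[2][2] = -5 + 0 = -5) = -5 (attained at k = 2)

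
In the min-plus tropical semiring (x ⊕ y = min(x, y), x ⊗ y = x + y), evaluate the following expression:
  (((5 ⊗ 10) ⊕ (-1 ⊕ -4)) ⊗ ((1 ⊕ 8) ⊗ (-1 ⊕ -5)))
(((5 ⊗ 10) ⊕ (-1 ⊕ -4)) ⊗ ((1 ⊕ 8) ⊗ (-1 ⊕ -5))) = -8

Expand innermost to outermost. Recall ⊕ takes the minimum of its arguments and ⊗ takes their sum. Working out the expression (((5 ⊗ 10) ⊕ (-1 ⊕ -4)) ⊗ ((1 ⊕ 8) ⊗ (-1 ⊕ -5))) gives -8.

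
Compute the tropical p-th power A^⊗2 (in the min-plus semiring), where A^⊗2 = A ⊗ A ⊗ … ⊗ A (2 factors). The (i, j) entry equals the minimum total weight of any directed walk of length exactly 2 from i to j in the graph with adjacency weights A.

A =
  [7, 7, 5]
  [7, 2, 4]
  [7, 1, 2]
A^⊗2 =
  [12, 6, 7]
  [9, 4, 6]
  [8, 3, 4]

Each entry (A^⊗2)_ij equals the minimum over all length-2 walks i = v_0 → v_1 → … → v_2 = j of Σ_t A[v_t][v_{t+1}]. For example, for (i, j) = (0, 2) we minimise over 3 possible intermediate vertex sequences; the minimum is 7, attained along the walk 0 → 2 → 2.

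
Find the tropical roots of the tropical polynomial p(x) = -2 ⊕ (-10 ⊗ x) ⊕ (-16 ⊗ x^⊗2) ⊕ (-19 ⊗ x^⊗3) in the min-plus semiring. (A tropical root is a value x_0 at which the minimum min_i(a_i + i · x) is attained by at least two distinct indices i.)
Roots: {3, 6, 8}

Each tropical root is a break point of the lower envelope of the lines y = a_i + i · x (there are 4 lines, with slopes 0, 1, ..., 3). Only the lines that attain the minimum somewhere contribute to roots; other lines are dominated. Here the surviving (envelope) indices are i = 3, i = 2, i = 1, i = 0.
Intersections between consecutive envelope lines give the roots: for adjacent envelope indices i < j the intersection is x = (a_i − a_j) / (j − i). Reading off the sorted break points: {3, 6, 8}.
Verification: at each break x_0, at least two indices attain the minimum of min_i(a_i + i · x_0).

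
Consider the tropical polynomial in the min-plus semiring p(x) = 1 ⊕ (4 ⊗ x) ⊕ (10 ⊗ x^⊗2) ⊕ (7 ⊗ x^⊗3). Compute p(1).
p(1) = 1

A tropical monomial a ⊗ x^⊗i evaluates to a + i · x. Evaluating each term at x = 1:
  Term 0 contributes 1 + 0 · 1 = 1
  Term 1 contributes 4 + 1 · 1 = 5
  Term 2 contributes 10 + 2 · 1 = 12
  Term 3 contributes 7 + 3 · 1 = 10
p(1) = ⊕ of these = min[1, 5, 12, 10] = 1.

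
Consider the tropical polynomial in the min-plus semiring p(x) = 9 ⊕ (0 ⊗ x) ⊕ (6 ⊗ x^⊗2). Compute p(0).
p(0) = 0

A tropical monomial a ⊗ x^⊗i evaluates to a + i · x. Evaluating each term at x = 0:
  Term 0 contributes 9 + 0 · 0 = 9
  Term 1 contributes 0 + 1 · 0 = 0
  Term 2 contributes 6 + 2 · 0 = 6
p(0) = ⊕ of these = min[9, 0, 6] = 0.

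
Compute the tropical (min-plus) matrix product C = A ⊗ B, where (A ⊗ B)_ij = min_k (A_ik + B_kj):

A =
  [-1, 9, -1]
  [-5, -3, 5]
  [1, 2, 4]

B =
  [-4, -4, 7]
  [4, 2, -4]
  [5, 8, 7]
A ⊗ B =
  [-5, -5, 5]
  [-9, -9, -7]
  [-3, -3, -2]

Apply the min-plus product entry-by-entry:
  C[0][0] = min over k of (A[0][0] + B[0][0] = -1 + -4 = -5, A[0][1] + B[1][0] = 9 + 4 = 13, A[0][2] + B[2][0] = -1 + 5 = 4) = -5 (attained at k = 0)
  C[0][1] = min over k of (A[0][0] + B[0][1] = -1 + -4 = -5, A[0][1] + B[1][1] = 9 + 2 = 11, A[0][2] + B[2][1] = -1 + 8 = 7) = -5 (attained at k = 0)
  C[0][2] = min over k of (A[0][0] + B[0][2] = -1 + 7 = 6, A[0][1] + B[1][2] = 9 + -4 = 5, A[0][2] + B[2][2] = -1 + 7 = 6) = 5 (attained at k = 1)
  C[1][0] = min over k of (A[1][0] + B[0][0] = -5 + -4 = -9, A[1][1] + B[1][0] = -3 + 4 = 1, A[1][2] + B[2][0] = 5 + 5 = 10) = -9 (attained at k = 0)
  C[1][1] = min over k of (A[1][0] + B[0][1] = -5 + -4 = -9, A[1][1] + B[1][1] = -3 + 2 = -1, A[1][2] + B[2][1] = 5 + 8 = 13) = -9 (attained at k = 0)
  C[1][2] = min over k of (A[1][0] + B[0][2] = -5 + 7 = 2, A[1][1] + B[1][2] = -3 + -4 = -7, A[1][2] + B[2][2] = 5 + 7 = 12) = -7 (attained at k = 1)
  C[2][0] = min over k of (A[2][0] + B[0][0] = 1 + -4 = -3, A[2][1] + B[1][0] = 2 + 4 = 6, A[2][2] + B[2][0] = 4 + 5 = 9) = -3 (attained at k = 0)
  C[2][1] = min over k of (A[2][0] + B[0][1] = 1 + -4 = -3, A[2][1] + B[1][1] = 2 + 2 = 4, A[2][2] + B[2][1] = 4 + 8 = 12) = -3 (attained at k = 0)
  C[2][2] = min over k of (A[2][0] + B[0][2] = 1 + 7 = 8, A[2][1] + B[1][2] = 2 + -4 = -2, A[2][2] + B[2][2] = 4 + 7 = 11) = -2 (attained at k = 1)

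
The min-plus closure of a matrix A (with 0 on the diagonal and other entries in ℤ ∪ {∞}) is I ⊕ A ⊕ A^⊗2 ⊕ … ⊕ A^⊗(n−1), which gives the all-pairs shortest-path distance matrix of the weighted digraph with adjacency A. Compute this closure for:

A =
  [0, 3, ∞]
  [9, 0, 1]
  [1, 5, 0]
Closure =
  [0, 3, 4]
  [2, 0, 1]
  [1, 4, 0]

This is the Floyd-Warshall all-pairs shortest-path computation. For each intermediate vertex k = 0, 1, …, 2, update dist[i][j] ← min(dist[i][j], dist[i][k] + dist[k][j]). The final matrix gives, for each (i, j), the minimum total weight of any directed path from i to j (possibly empty when i = j).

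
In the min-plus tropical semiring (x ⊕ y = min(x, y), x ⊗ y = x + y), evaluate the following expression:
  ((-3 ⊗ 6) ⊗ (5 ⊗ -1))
((-3 ⊗ 6) ⊗ (5 ⊗ -1)) = 7

Expand innermost to outermost. Recall ⊕ takes the minimum of its arguments and ⊗ takes their sum. Working out the expression ((-3 ⊗ 6) ⊗ (5 ⊗ -1)) gives 7.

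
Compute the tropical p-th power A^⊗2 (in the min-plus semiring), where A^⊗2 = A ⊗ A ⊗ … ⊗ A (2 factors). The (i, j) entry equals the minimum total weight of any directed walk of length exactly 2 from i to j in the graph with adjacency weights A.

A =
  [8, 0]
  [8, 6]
A^⊗2 =
  [8, 6]
  [14, 8]

Each entry (A^⊗2)_ij equals the minimum over all length-2 walks i = v_0 → v_1 → … → v_2 = j of Σ_t A[v_t][v_{t+1}]. For example, for (i, j) = (0, 1) we minimise over 2 possible intermediate vertex sequences; the minimum is 6, attained along the walk 0 → 1 → 1.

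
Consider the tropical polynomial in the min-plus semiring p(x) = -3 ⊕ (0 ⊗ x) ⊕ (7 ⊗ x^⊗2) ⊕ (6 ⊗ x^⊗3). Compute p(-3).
p(-3) = -3

A tropical monomial a ⊗ x^⊗i evaluates to a + i · x. Evaluating each term at x = -3:
  Term 0 contributes -3 + 0 · -3 = -3
  Term 1 contributes 0 + 1 · -3 = -3
  Term 2 contributes 7 + 2 · -3 = 1
  Term 3 contributes 6 + 3 · -3 = -3
p(-3) = ⊕ of these = min[-3, -3, 1, -3] = -3.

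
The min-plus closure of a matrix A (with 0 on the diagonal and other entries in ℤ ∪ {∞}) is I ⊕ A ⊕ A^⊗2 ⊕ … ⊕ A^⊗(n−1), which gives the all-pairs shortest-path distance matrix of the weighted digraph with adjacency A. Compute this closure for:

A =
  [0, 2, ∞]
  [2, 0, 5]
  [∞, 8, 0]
Closure =
  [0, 2, 7]
  [2, 0, 5]
  [10, 8, 0]

This is the Floyd-Warshall all-pairs shortest-path computation. For each intermediate vertex k = 0, 1, …, 2, update dist[i][j] ← min(dist[i][j], dist[i][k] + dist[k][j]). The final matrix gives, for each (i, j), the minimum total weight of any directed path from i to j (possibly empty when i = j).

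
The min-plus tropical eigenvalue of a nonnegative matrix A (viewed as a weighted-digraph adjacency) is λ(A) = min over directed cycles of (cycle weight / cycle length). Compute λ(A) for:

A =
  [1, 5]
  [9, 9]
λ(A) = 1

Enumerate directed cycles and compute their means (weight / length). Sample:
  cycle 0 → 0: weight = 1, length = 1, mean = 1/1 ≈ 1.000
  cycle 1 → 1: weight = 9, length = 1, mean = 9/1 ≈ 9.000
  cycle 0 → 1 → 0: weight = 14, length = 2, mean = 14/2 ≈ 7.000
  cycle 1 → 0 → 1: weight = 14, length = 2, mean = 14/2 ≈ 7.000
Minimum mean = 1.000, attained e.g. along the cycle 0 → 0 with weight 1 and length 1. So λ(A) = 1/1 = 1.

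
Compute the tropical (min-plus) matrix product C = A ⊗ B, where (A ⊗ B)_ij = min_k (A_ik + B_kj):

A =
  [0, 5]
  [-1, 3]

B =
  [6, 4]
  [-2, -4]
A ⊗ B =
  [3, 1]
  [1, -1]

Apply the min-plus product entry-by-entry:
  C[0][0] = min over k of (A[0][0] + B[0][0] = 0 + 6 = 6, A[0][1] + B[1][0] = 5 + -2 = 3) = 3 (attained at k = 1)
  C[0][1] = min over k of (A[0][0] + B[0][1] = 0 + 4 = 4, A[0][1] + B[1][1] = 5 + -4 = 1) = 1 (attained at k = 1)
  C[1][0] = min over k of (A[1][0] + B[0][0] = -1 + 6 = 5, A[1][1] + B[1][0] = 3 + -2 = 1) = 1 (attained at k = 1)
  C[1][1] = min over k of (A[1][0] + B[0][1] = -1 + 4 = 3, A[1][1] + B[1][1] = 3 + -4 = -1) = -1 (attained at k = 1)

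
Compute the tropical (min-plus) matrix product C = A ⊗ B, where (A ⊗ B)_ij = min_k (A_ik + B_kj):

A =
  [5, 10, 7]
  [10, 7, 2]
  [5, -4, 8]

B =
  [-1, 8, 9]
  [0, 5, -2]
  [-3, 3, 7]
A ⊗ B =
  [4, 10, 8]
  [-1, 5, 5]
  [-4, 1, -6]

Apply the min-plus product entry-by-entry:
  C[0][0] = min over k of (A[0][0] + B[0][0] = 5 + -1 = 4, A[0][1] + B[1][0] = 10 + 0 = 10, A[0][2] + B[2][0] = 7 + -3 = 4) = 4 (attained at k = 0)
  C[0][1] = min over k of (A[0][0] + B[0][1] = 5 + 8 = 13, A[0][1] + B[1][1] = 10 + 5 = 15, A[0][2] + B[2][1] = 7 + 3 = 10) = 10 (attained at k = 2)
  C[0][2] = min over k of (A[0][0] + B[0][2] = 5 + 9 = 14, A[0][1] + B[1][2] = 10 + -2 = 8, A[0][2] + B[2][2] = 7 + 7 = 14) = 8 (attained at k = 1)
  C[1][0] = min over k of (A[1][0] + B[0][0] = 10 + -1 = 9, A[1][1] + B[1][0] = 7 + 0 = 7, A[1][2] + B[2][0] = 2 + -3 = -1) = -1 (attained at k = 2)
  C[1][1] = min over k of (A[1][0] + B[0][1] = 10 + 8 = 18, A[1][1] + B[1][1] = 7 + 5 = 12, A[1][2] + B[2][1] = 2 + 3 = 5) = 5 (attained at k = 2)
  C[1][2] = min over k of (A[1][0] + B[0][2] = 10 + 9 = 19, A[1][1] + B[1][2] = 7 + -2 = 5, A[1][2] + B[2][2] = 2 + 7 = 9) = 5 (attained at k = 1)
  C[2][0] = min over k of (A[2][0] + B[0][0] = 5 + -1 = 4, A[2][1] + B[1][0] = -4 + 0 = -4, A[2][2] + B[2][0] = 8 + -3 = 5) = -4 (attained at k = 1)
  C[2][1] = min over k of (A[2][0] + B[0][1] = 5 + 8 = 13, A[2][1] + B[1][1] = -4 + 5 = 1, A[2][2] + B[2][1] = 8 + 3 = 11) = 1 (attained at k = 1)
  C[2][2] = min over k of (A[2][0] + B[0][2] = 5 + 9 = 14, A[2][1] + B[1][2] = -4 + -2 = -6, A[2][2] + B[2][2] = 8 + 7 = 15) = -6 (attained at k = 1)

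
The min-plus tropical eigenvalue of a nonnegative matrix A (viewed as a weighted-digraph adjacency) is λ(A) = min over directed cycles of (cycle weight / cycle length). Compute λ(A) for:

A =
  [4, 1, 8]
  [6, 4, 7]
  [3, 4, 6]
λ(A) = 7/2

Enumerate directed cycles and compute their means (weight / length). Sample:
  cycle 0 → 0: weight = 4, length = 1, mean = 4/1 ≈ 4.000
  cycle 1 → 1: weight = 4, length = 1, mean = 4/1 ≈ 4.000
  cycle 2 → 2: weight = 6, length = 1, mean = 6/1 ≈ 6.000
  cycle 0 → 1 → 0: weight = 7, length = 2, mean = 7/2 ≈ 3.500
  cycle 0 → 2 → 0: weight = 11, length = 2, mean = 11/2 ≈ 5.500
  cycle 1 → 0 → 1: weight = 7, length = 2, mean = 7/2 ≈ 3.500
Minimum mean = 3.500, attained e.g. along the cycle 0 → 1 → 0 with weight 7 and length 2. So λ(A) = 7/2 = 7/2.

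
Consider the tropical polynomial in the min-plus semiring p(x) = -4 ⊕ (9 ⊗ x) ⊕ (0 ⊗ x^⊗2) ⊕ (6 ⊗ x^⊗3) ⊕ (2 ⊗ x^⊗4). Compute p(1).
p(1) = -4

A tropical monomial a ⊗ x^⊗i evaluates to a + i · x. Evaluating each term at x = 1:
  Term 0 contributes -4 + 0 · 1 = -4
  Term 1 contributes 9 + 1 · 1 = 10
  Term 2 contributes 0 + 2 · 1 = 2
  Term 3 contributes 6 + 3 · 1 = 9
  Term 4 contributes 2 + 4 · 1 = 6
p(1) = ⊕ of these = min[-4, 10, 2, 9, 6] = -4.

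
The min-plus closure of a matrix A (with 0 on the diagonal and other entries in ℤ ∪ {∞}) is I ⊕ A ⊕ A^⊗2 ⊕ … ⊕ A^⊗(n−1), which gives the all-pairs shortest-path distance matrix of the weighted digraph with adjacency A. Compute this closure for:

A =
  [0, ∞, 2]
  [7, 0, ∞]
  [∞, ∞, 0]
Closure =
  [0, ∞, 2]
  [7, 0, 9]
  [∞, ∞, 0]

This is the Floyd-Warshall all-pairs shortest-path computation. For each intermediate vertex k = 0, 1, …, 2, update dist[i][j] ← min(dist[i][j], dist[i][k] + dist[k][j]). The final matrix gives, for each (i, j), the minimum total weight of any directed path from i to j (possibly empty when i = j).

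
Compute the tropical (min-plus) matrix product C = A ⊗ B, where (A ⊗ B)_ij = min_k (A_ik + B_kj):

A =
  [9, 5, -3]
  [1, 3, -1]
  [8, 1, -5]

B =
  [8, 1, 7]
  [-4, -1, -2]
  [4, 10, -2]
A ⊗ B =
  [1, 4, -5]
  [-1, 2, -3]
  [-3, 0, -7]

Apply the min-plus product entry-by-entry:
  C[0][0] = min over k of (A[0][0] + B[0][0] = 9 + 8 = 17, A[0][1] + B[1][0] = 5 + -4 = 1, A[0][2] + B[2][0] = -3 + 4 = 1) = 1 (attained at k = 1)
  C[0][1] = min over k of (A[0][0] + B[0][1] = 9 + 1 = 10, A[0][1] + B[1][1] = 5 + -1 = 4, A[0][2] + B[2][1] = -3 + 10 = 7) = 4 (attained at k = 1)
  C[0][2] = min over k of (A[0][0] + B[0][2] = 9 + 7 = 16, A[0][1] + B[1][2] = 5 + -2 = 3, A[0][2] + B[2][2] = -3 + -2 = -5) = -5 (attained at k = 2)
  C[1][0] = min over k of (A[1][0] + B[0][0] = 1 + 8 = 9, A[1][1] + B[1][0] = 3 + -4 = -1, A[1][2] + B[2][0] = -1 + 4 = 3) = -1 (attained at k = 1)
  C[1][1] = min over k of (A[1][0] + B[0][1] = 1 + 1 = 2, A[1][1] + B[1][1] = 3 + -1 = 2, A[1][2] + B[2][1] = -1 + 10 = 9) = 2 (attained at k = 0)
  C[1][2] = min over k of (A[1][0] + B[0][2] = 1 + 7 = 8, A[1][1] + B[1][2] = 3 + -2 = 1, A[1][2] + B[2][2] = -1 + -2 = -3) = -3 (attained at k = 2)
  C[2][0] = min over k of (A[2][0] + B[0][0] = 8 + 8 = 16, A[2][1] + B[1][0] = 1 + -4 = -3, A[2][2] + B[2][0] = -5 + 4 = -1) = -3 (attained at k = 1)
  C[2][1] = min over k of (A[2][0] + B[0][1] = 8 + 1 = 9, A[2][1] + B[1][1] = 1 + -1 = 0, A[2][2] + B[2][1] = -5 + 10 = 5) = 0 (attained at k = 1)
  C[2][2] = min over k of (A[2][0] + B[0][2] = 8 + 7 = 15, A[2][1] + B[1][2] = 1 + -2 = -1, A[2][2] + B[2][2] = -5 + -2 = -7) = -7 (attained at k = 2)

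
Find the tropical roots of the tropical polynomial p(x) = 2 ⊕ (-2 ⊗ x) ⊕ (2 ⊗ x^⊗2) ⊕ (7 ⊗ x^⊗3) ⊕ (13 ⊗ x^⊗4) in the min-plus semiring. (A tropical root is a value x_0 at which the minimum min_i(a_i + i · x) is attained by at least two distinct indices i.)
Roots: {-6, -5, -4, 4}

Each tropical root is a break point of the lower envelope of the lines y = a_i + i · x (there are 5 lines, with slopes 0, 1, ..., 4). Only the lines that attain the minimum somewhere contribute to roots; other lines are dominated. Here the surviving (envelope) indices are i = 4, i = 3, i = 2, i = 1, i = 0.
Intersections between consecutive envelope lines give the roots: for adjacent envelope indices i < j the intersection is x = (a_i − a_j) / (j − i). Reading off the sorted break points: {-6, -5, -4, 4}.
Verification: at each break x_0, at least two indices attain the minimum of min_i(a_i + i · x_0).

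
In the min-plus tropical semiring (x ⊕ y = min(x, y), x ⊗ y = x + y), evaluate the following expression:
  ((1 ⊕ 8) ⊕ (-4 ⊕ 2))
((1 ⊕ 8) ⊕ (-4 ⊕ 2)) = -4

Expand innermost to outermost. Recall ⊕ takes the minimum of its arguments and ⊗ takes their sum. Working out the expression ((1 ⊕ 8) ⊕ (-4 ⊕ 2)) gives -4.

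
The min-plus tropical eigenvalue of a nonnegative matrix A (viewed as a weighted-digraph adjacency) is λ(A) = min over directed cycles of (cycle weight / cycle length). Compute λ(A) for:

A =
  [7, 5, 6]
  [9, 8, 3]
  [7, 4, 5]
λ(A) = 7/2

Enumerate directed cycles and compute their means (weight / length). Sample:
  cycle 0 → 0: weight = 7, length = 1, mean = 7/1 ≈ 7.000
  cycle 1 → 1: weight = 8, length = 1, mean = 8/1 ≈ 8.000
  cycle 2 → 2: weight = 5, length = 1, mean = 5/1 ≈ 5.000
  cycle 0 → 1 → 0: weight = 14, length = 2, mean = 14/2 ≈ 7.000
  cycle 0 → 2 → 0: weight = 13, length = 2, mean = 13/2 ≈ 6.500
  cycle 1 → 0 → 1: weight = 14, length = 2, mean = 14/2 ≈ 7.000
Minimum mean = 3.500, attained e.g. along the cycle 1 → 2 → 1 with weight 7 and length 2. So λ(A) = 7/2 = 7/2.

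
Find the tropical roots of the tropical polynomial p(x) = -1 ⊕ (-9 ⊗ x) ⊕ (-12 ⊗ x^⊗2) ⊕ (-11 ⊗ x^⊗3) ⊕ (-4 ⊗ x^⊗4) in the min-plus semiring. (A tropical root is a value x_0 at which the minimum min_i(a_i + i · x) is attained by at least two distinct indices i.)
Roots: {-7, -1, 3, 8}

Each tropical root is a break point of the lower envelope of the lines y = a_i + i · x (there are 5 lines, with slopes 0, 1, ..., 4). Only the lines that attain the minimum somewhere contribute to roots; other lines are dominated. Here the surviving (envelope) indices are i = 4, i = 3, i = 2, i = 1, i = 0.
Intersections between consecutive envelope lines give the roots: for adjacent envelope indices i < j the intersection is x = (a_i − a_j) / (j − i). Reading off the sorted break points: {-7, -1, 3, 8}.
Verification: at each break x_0, at least two indices attain the minimum of min_i(a_i + i · x_0).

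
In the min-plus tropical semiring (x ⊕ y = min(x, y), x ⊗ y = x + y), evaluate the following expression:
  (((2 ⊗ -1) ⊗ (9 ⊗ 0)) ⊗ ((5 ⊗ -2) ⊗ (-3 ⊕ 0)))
(((2 ⊗ -1) ⊗ (9 ⊗ 0)) ⊗ ((5 ⊗ -2) ⊗ (-3 ⊕ 0))) = 10

Expand innermost to outermost. Recall ⊕ takes the minimum of its arguments and ⊗ takes their sum. Working out the expression (((2 ⊗ -1) ⊗ (9 ⊗ 0)) ⊗ ((5 ⊗ -2) ⊗ (-3 ⊕ 0))) gives 10.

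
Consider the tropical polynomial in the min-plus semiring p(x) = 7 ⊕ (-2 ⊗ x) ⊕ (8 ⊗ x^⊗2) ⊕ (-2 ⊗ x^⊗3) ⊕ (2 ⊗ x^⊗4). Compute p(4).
p(4) = 2

A tropical monomial a ⊗ x^⊗i evaluates to a + i · x. Evaluating each term at x = 4:
  Term 0 contributes 7 + 0 · 4 = 7
  Term 1 contributes -2 + 1 · 4 = 2
  Term 2 contributes 8 + 2 · 4 = 16
  Term 3 contributes -2 + 3 · 4 = 10
  Term 4 contributes 2 + 4 · 4 = 18
p(4) = ⊕ of these = min[7, 2, 16, 10, 18] = 2.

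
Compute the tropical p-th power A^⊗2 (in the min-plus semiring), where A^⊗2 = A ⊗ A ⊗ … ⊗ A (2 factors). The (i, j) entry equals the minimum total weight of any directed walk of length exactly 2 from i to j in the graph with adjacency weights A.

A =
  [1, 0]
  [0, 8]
A^⊗2 =
  [0, 1]
  [1, 0]

Each entry (A^⊗2)_ij equals the minimum over all length-2 walks i = v_0 → v_1 → … → v_2 = j of Σ_t A[v_t][v_{t+1}]. For example, for (i, j) = (0, 1) we minimise over 2 possible intermediate vertex sequences; the minimum is 1, attained along the walk 0 → 0 → 1.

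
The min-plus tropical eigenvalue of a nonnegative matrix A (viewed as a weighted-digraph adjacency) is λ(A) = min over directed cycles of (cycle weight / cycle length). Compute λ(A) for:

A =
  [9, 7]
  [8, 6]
λ(A) = 6

Enumerate directed cycles and compute their means (weight / length). Sample:
  cycle 0 → 0: weight = 9, length = 1, mean = 9/1 ≈ 9.000
  cycle 1 → 1: weight = 6, length = 1, mean = 6/1 ≈ 6.000
  cycle 0 → 1 → 0: weight = 15, length = 2, mean = 15/2 ≈ 7.500
  cycle 1 → 0 → 1: weight = 15, length = 2, mean = 15/2 ≈ 7.500
Minimum mean = 6.000, attained e.g. along the cycle 1 → 1 with weight 6 and length 1. So λ(A) = 6/1 = 6.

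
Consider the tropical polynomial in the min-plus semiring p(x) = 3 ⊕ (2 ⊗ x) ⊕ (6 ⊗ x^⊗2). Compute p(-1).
p(-1) = 1

A tropical monomial a ⊗ x^⊗i evaluates to a + i · x. Evaluating each term at x = -1:
  Term 0 contributes 3 + 0 · -1 = 3
  Term 1 contributes 2 + 1 · -1 = 1
  Term 2 contributes 6 + 2 · -1 = 4
p(-1) = ⊕ of these = min[3, 1, 4] = 1.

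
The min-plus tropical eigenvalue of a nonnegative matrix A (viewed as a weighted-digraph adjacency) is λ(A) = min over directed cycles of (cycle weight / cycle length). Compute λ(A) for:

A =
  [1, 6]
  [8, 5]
λ(A) = 1

Enumerate directed cycles and compute their means (weight / length). Sample:
  cycle 0 → 0: weight = 1, length = 1, mean = 1/1 ≈ 1.000
  cycle 1 → 1: weight = 5, length = 1, mean = 5/1 ≈ 5.000
  cycle 0 → 1 → 0: weight = 14, length = 2, mean = 14/2 ≈ 7.000
  cycle 1 → 0 → 1: weight = 14, length = 2, mean = 14/2 ≈ 7.000
Minimum mean = 1.000, attained e.g. along the cycle 0 → 0 with weight 1 and length 1. So λ(A) = 1/1 = 1.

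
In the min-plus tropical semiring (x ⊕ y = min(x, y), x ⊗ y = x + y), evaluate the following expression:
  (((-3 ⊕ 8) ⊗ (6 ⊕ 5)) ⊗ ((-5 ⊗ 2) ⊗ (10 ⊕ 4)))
(((-3 ⊕ 8) ⊗ (6 ⊕ 5)) ⊗ ((-5 ⊗ 2) ⊗ (10 ⊕ 4))) = 3

Expand innermost to outermost. Recall ⊕ takes the minimum of its arguments and ⊗ takes their sum. Working out the expression (((-3 ⊕ 8) ⊗ (6 ⊕ 5)) ⊗ ((-5 ⊗ 2) ⊗ (10 ⊕ 4))) gives 3.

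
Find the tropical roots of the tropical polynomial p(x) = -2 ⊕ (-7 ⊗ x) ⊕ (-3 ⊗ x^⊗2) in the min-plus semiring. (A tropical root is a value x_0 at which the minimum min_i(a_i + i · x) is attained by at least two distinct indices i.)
Roots: {-4, 5}

Each tropical root is a break point of the lower envelope of the lines y = a_i + i · x (there are 3 lines, with slopes 0, 1, ..., 2). Only the lines that attain the minimum somewhere contribute to roots; other lines are dominated. Here the surviving (envelope) indices are i = 2, i = 1, i = 0.
Intersections between consecutive envelope lines give the roots: for adjacent envelope indices i < j the intersection is x = (a_i − a_j) / (j − i). Reading off the sorted break points: {-4, 5}.
Verification: at each break x_0, at least two indices attain the minimum of min_i(a_i + i · x_0).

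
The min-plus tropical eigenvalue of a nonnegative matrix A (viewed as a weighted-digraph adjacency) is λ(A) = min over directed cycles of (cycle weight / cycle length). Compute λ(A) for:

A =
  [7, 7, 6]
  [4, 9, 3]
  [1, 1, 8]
λ(A) = 2

Enumerate directed cycles and compute their means (weight / length). Sample:
  cycle 0 → 0: weight = 7, length = 1, mean = 7/1 ≈ 7.000
  cycle 1 → 1: weight = 9, length = 1, mean = 9/1 ≈ 9.000
  cycle 2 → 2: weight = 8, length = 1, mean = 8/1 ≈ 8.000
  cycle 0 → 1 → 0: weight = 11, length = 2, mean = 11/2 ≈ 5.500
  cycle 0 → 2 → 0: weight = 7, length = 2, mean = 7/2 ≈ 3.500
  cycle 1 → 0 → 1: weight = 11, length = 2, mean = 11/2 ≈ 5.500
Minimum mean = 2.000, attained e.g. along the cycle 1 → 2 → 1 with weight 4 and length 2. So λ(A) = 4/2 = 2.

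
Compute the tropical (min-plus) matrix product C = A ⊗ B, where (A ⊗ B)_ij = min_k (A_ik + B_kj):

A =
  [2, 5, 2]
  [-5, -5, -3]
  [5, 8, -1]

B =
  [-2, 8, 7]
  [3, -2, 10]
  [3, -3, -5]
A ⊗ B =
  [0, -1, -3]
  [-7, -7, -8]
  [2, -4, -6]

Apply the min-plus product entry-by-entry:
  C[0][0] = min over k of (A[0][0] + B[0][0] = 2 + -2 = 0, A[0][1] + B[1][0] = 5 + 3 = 8, A[0][2] + B[2][0] = 2 + 3 = 5) = 0 (attained at k = 0)
  C[0][1] = min over k of (A[0][0] + B[0][1] = 2 + 8 = 10, A[0][1] + B[1][1] = 5 + -2 = 3, A[0][2] + B[2][1] = 2 + -3 = -1) = -1 (attained at k = 2)
  C[0][2] = min over k of (A[0][0] + B[0][2] = 2 + 7 = 9, A[0][1] + B[1][2] = 5 + 10 = 15, A[0][2] + B[2][2] = 2 + -5 = -3) = -3 (attained at k = 2)
  C[1][0] = min over k of (A[1][0] + B[0][0] = -5 + -2 = -7, A[1][1] + B[1][0] = -5 + 3 = -2, A[1][2] + B[2][0] = -3 + 3 = 0) = -7 (attained at k = 0)
  C[1][1] = min over k of (A[1][0] + B[0][1] = -5 + 8 = 3, A[1][1] + B[1][1] = -5 + -2 = -7, A[1][2] + B[2][1] = -3 + -3 = -6) = -7 (attained at k = 1)
  C[1][2] = min over k of (A[1][0] + B[0][2] = -5 + 7 = 2, A[1][1] + B[1][2] = -5 + 10 = 5, A[1][2] + B[2][2] = -3 + -5 = -8) = -8 (attained at k = 2)
  C[2][0] = min over k of (A[2][0] + B[0][0] = 5 + -2 = 3, A[2][1] + B[1][0] = 8 + 3 = 11, A[2][2] + B[2][0] = -1 + 3 = 2) = 2 (attained at k = 2)
  C[2][1] = min over k of (A[2][0] + B[0][1] = 5 + 8 = 13, A[2][1] + B[1][1] = 8 + -2 = 6, A[2][2] + B[2][1] = -1 + -3 = -4) = -4 (attained at k = 2)
  C[2][2] = min over k of (A[2][0] + B[0][2] = 5 + 7 = 12, A[2][1] + B[1][2] = 8 + 10 = 18, A[2][2] + B[2][2] = -1 + -5 = -6) = -6 (attained at k = 2)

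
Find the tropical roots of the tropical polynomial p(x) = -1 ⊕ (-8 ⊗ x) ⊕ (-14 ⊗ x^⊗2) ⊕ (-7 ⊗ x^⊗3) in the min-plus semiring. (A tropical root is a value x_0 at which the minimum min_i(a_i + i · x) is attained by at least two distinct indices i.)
Roots: {-7, 6, 7}

Each tropical root is a break point of the lower envelope of the lines y = a_i + i · x (there are 4 lines, with slopes 0, 1, ..., 3). Only the lines that attain the minimum somewhere contribute to roots; other lines are dominated. Here the surviving (envelope) indices are i = 3, i = 2, i = 1, i = 0.
Intersections between consecutive envelope lines give the roots: for adjacent envelope indices i < j the intersection is x = (a_i − a_j) / (j − i). Reading off the sorted break points: {-7, 6, 7}.
Verification: at each break x_0, at least two indices attain the minimum of min_i(a_i + i · x_0).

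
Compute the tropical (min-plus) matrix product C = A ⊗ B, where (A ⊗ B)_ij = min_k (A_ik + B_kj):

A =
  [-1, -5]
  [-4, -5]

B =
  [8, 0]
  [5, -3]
A ⊗ B =
  [0, -8]
  [0, -8]

Apply the min-plus product entry-by-entry:
  C[0][0] = min over k of (A[0][0] + B[0][0] = -1 + 8 = 7, A[0][1] + B[1][0] = -5 + 5 = 0) = 0 (attained at k = 1)
  C[0][1] = min over k of (A[0][0] + B[0][1] = -1 + 0 = -1, A[0][1] + B[1][1] = -5 + -3 = -8) = -8 (attained at k = 1)
  C[1][0] = min over k of (A[1][0] + B[0][0] = -4 + 8 = 4, A[1][1] + B[1][0] = -5 + 5 = 0) = 0 (attained at k = 1)
  C[1][1] = min over k of (A[1][0] + B[0][1] = -4 + 0 = -4, A[1][1] + B[1][1] = -5 + -3 = -8) = -8 (attained at k = 1)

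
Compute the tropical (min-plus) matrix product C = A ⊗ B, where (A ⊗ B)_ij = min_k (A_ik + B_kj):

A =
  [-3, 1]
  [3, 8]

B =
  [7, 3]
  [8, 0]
A ⊗ B =
  [4, 0]
  [10, 6]

Apply the min-plus product entry-by-entry:
  C[0][0] = min over k of (A[0][0] + B[0][0] = -3 + 7 = 4, A[0][1] + B[1][0] = 1 + 8 = 9) = 4 (attained at k = 0)
  C[0][1] = min over k of (A[0][0] + B[0][1] = -3 + 3 = 0, A[0][1] + B[1][1] = 1 + 0 = 1) = 0 (attained at k = 0)
  C[1][0] = min over k of (A[1][0] + B[0][0] = 3 + 7 = 10, A[1][1] + B[1][0] = 8 + 8 = 16) = 10 (attained at k = 0)
  C[1][1] = min over k of (A[1][0] + B[0][1] = 3 + 3 = 6, A[1][1] + B[1][1] = 8 + 0 = 8) = 6 (attained at k = 0)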